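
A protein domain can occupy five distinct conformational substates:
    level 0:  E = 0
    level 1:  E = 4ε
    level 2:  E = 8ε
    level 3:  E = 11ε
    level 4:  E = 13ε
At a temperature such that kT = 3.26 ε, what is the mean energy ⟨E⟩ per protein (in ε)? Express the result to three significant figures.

Eᵢ/kT = 0, 1.2270, 2.4540, 3.3742, 3.9877.
Z = Σ e^(−Eᵢ/kT) = e^(−0) + e^(−1.2270) + e^(−2.4540) + e^(−3.3742) + e^(−3.9877) = 1.0000 + 0.29317 + 0.085949 + 0.034246 + 0.018542 = 1.4319.
⟨E⟩ = Σ Eᵢ e^(−Eᵢ/kT) / Z = (0·1.0000 + 4·0.29317 + 8·0.085949 + 11·0.034246 + 13·0.018542) / 1.4319 = 1.73 ε.

1.73 ε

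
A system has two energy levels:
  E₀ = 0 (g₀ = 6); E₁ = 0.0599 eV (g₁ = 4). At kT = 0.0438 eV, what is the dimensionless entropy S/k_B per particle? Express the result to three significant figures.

Eᵢ/kT = 0, 1.3676.
Z = Σ gᵢe^(−Eᵢ/kT) = 6·e^(−0) + 4·e^(−1.3676) = 6.0000 + 1.0189 = 7.0189.
⟨E⟩ = Σ EᵢPᵢ = 0.0086954 eV.
S/k_B = ln Z + ⟨E⟩/kT = ln(7.0189) + 0.0086954/0.0438 = 1.9486 + 0.19853 = 2.15.

2.15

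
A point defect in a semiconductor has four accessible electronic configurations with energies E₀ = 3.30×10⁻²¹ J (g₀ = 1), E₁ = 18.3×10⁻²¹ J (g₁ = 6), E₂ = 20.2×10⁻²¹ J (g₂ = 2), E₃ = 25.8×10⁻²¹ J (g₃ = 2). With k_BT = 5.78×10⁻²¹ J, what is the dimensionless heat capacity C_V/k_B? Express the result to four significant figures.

1.803

Eᵢ/kT = 0.570934, 3.16609, 3.49481, 4.46367.
Z = Σ gᵢe^(−Eᵢ/kT) = 1·e^(−0.570934) + 6·e^(−3.16609) + 2·e^(−3.49481) + 2·e^(−4.46367) = 0.564997 + 0.253009 + 0.0607090 + 0.0230400 = 0.901755.
⟨E⟩ = 9.22125, ⟨E²⟩ = 145.262.
C_V/k_B = (⟨E²⟩ − ⟨E⟩²)/(kT)² = (145.262 − 85.0315)/33.4084 = 1.803.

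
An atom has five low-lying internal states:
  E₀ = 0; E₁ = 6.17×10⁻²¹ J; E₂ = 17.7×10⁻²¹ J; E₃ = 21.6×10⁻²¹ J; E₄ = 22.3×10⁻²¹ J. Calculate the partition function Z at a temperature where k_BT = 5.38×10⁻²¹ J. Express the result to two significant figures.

Z = 1.4

Eᵢ/kT = 0, 1.147, 3.290, 4.015, 4.145.
Z = Σ e^(−Eᵢ/kT) = e^(−0) + e^(−1.147) + e^(−3.290) + e^(−4.015) + e^(−4.145) = 1.000 + 0.3176 + 0.03725 + 0.01804 + 0.01584 = 1.389.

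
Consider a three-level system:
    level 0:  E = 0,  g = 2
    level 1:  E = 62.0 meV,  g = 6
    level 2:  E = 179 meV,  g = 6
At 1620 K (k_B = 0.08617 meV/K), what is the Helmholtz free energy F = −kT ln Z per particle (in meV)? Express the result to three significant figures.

-282 meV

k_BT = 0.08617 × 1620 K = 139.60 meV.
Eᵢ/kT = 0, 0.44413, 1.2822.
Z = Σ gᵢe^(−Eᵢ/kT) = 2·e^(−0) + 6·e^(−0.44413) + 6·e^(−1.2822) = 2.0000 + 3.8483 + 1.6646 = 7.5129.
F = −kT ln Z = −139.60 × ln(7.5129) = −139.60 × 2.0166 = -282 meV.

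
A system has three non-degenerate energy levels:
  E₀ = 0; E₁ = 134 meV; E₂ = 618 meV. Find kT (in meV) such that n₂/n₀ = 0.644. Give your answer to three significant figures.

n₂/n₀ = exp[−(E₂−E₀)/kT] = 0.644.
⇒ (E₂−E₀)/kT = ln(1/0.644) = ln(1.5528) = 0.44006.
kT = 618 meV / 0.44006 = 1400 meV.

1400 meV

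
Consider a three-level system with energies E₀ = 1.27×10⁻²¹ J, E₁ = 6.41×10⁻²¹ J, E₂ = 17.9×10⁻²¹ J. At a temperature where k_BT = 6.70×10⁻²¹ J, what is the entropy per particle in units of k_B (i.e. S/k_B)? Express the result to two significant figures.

Eᵢ/kT = 0.1896, 0.9567, 2.672.
Z = Σ e^(−Eᵢ/kT) = e^(−0.1896) + e^(−0.9567) + e^(−2.672) = 0.8273 + 0.3842 + 0.06911 = 1.281.
⟨E⟩ = Σ EᵢPᵢ = 3.708 ×10⁻²¹ J.
S/k_B = ln Z + ⟨E⟩/kT = ln(1.281) + 3.708/6.70 = 0.2476 + 0.5534 = 0.80.

0.80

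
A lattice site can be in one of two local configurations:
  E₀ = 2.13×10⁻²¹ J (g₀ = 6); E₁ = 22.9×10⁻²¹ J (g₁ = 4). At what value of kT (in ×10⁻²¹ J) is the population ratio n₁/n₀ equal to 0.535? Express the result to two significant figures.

94 ×10⁻²¹ J

n₁/n₀ = (g₁/g₀) exp[−(E₁−E₀)/kT] = 0.535.
⇒ (E₁−E₀)/kT = ln((4/6)/0.535) = ln(1.246) = 0.2199.
kT = 20.77 ×10⁻²¹ J / 0.2199 = 94 ×10⁻²¹ J.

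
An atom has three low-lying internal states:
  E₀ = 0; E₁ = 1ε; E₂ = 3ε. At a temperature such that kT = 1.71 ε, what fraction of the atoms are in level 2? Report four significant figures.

0.09999

Eᵢ/kT = 0, 0.584795, 1.75439.
Z = Σ e^(−Eᵢ/kT) = e^(−0) + e^(−0.584795) + e^(−1.75439) = 1.00000 + 0.557220 + 0.173013 = 1.73023.
P₂ = e^(−E₂/kT) / Z = 0.173013/1.73023 = 0.09999.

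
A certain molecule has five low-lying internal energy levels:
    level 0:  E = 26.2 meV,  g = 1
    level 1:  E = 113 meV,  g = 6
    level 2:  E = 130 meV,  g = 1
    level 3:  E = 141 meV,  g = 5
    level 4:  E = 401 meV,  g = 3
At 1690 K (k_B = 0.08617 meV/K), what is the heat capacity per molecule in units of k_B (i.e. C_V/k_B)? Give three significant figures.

k_BT = 0.08617 × 1690 K = 145.63 meV.
Eᵢ/kT = 0.17991, 0.77594, 0.89267, 0.96821, 2.7536.
Z = Σ gᵢe^(−Eᵢ/kT) = 1·e^(−0.17991) + 6·e^(−0.77594) + 1·e^(−0.89267) + 5·e^(−0.96821) + 3·e^(−2.7536) = 0.83535 + 2.7616 + 0.40956 + 1.8988 + 0.19109 = 6.0964.
⟨E⟩ = 120.00 meV, ⟨E²⟩ = 18246 meV².
C_V/k_B = (⟨E²⟩ − ⟨E⟩²)/(kT)² = (18246 − 14400)/21208 = 0.181.

0.181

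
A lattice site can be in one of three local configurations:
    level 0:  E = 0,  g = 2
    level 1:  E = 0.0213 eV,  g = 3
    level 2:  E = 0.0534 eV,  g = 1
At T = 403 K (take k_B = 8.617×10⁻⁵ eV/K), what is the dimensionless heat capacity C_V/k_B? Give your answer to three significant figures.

k_BT = 8.617×10⁻⁵ × 403 K = 0.034727 eV.
Eᵢ/kT = 0, 0.61336, 1.5377.
Z = Σ gᵢe^(−Eᵢ/kT) = 2·e^(−0) + 3·e^(−0.61336) + 1·e^(−1.5377) = 2.0000 + 1.6246 + 0.21487 = 3.8395.
⟨E⟩ = 0.012001 eV, ⟨E²⟩ = 0.00035155 eV².
C_V/k_B = (⟨E²⟩ − ⟨E⟩²)/(kT)² = (0.00035155 − 0.00014402)/0.0012060 = 0.172.

0.172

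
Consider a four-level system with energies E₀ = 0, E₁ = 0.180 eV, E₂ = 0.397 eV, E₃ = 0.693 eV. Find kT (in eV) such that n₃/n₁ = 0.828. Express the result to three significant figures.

n₃/n₁ = exp[−(E₃−E₁)/kT] = 0.828.
⇒ (E₃−E₁)/kT = ln(1/0.828) = ln(1.2077) = 0.18872.
kT = 0.513 eV / 0.18872 = 2.72 eV.

2.72 eV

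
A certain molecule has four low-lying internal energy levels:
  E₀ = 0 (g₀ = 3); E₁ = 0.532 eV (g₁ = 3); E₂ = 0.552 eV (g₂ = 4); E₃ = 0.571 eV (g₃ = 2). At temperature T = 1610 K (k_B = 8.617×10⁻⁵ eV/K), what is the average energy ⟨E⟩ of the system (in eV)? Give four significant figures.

k_BT = 8.617×10⁻⁵ × 1610 K = 0.138734 eV.
Eᵢ/kT = 0, 3.83468, 3.97884, 4.11579.
Z = Σ gᵢe^(−Eᵢ/kT) = 3·e^(−0) + 3·e^(−3.83468) + 4·e^(−3.97884) + 2·e^(−4.11579) = 3.00000 + 0.0648248 + 0.0748293 + 0.0326261 = 3.17228.
⟨E⟩ = Σ Eᵢ gᵢe^(−Eᵢ/kT) / Z = (0·3.00000 + 0.532·0.0648248 + 0.552·0.0748293 + 0.571·0.0326261) / 3.17228 = 0.02976 eV.

0.02976 eV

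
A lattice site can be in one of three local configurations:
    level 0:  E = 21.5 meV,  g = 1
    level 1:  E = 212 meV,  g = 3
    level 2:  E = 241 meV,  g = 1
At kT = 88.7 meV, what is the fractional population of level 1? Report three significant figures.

0.244

Eᵢ/kT = 0.24239, 2.3901, 2.7170.
Z = Σ gᵢe^(−Eᵢ/kT) = 1·e^(−0.24239) + 3·e^(−2.3901) + 1·e^(−2.7170) = 0.78475 + 0.27486 + 0.066073 = 1.1257.
P₁ = g₁ e^(−E₁/kT) / Z = 0.27486/1.1257 = 0.244.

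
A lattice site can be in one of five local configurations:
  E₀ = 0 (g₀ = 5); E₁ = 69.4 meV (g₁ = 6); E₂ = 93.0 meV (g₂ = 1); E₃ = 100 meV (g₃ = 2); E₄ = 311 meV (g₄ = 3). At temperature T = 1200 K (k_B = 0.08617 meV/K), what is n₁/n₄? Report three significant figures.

k_BT = 0.08617 × 1200 K = 103.40 meV.
n₁/n₄ = (g₁/g₄) exp[−(E₁−E₄)/kT] = (6/3) × exp(−(-241.6 meV)/(103.40 meV)) = (6/3) × exp(2.3366) = 20.7.

20.7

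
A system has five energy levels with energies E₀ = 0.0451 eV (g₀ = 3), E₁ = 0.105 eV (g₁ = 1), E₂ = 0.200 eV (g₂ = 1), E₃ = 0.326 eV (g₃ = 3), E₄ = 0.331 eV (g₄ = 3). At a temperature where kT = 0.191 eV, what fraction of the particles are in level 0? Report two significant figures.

Eᵢ/kT = 0.2361, 0.5497, 1.047, 1.707, 1.733.
Z = Σ gᵢe^(−Eᵢ/kT) = 3·e^(−0.2361) + 1·e^(−0.5497) + 1·e^(−1.047) + 3·e^(−1.707) + 3·e^(−1.733) = 2.369 + 0.5771 + 0.3510 + 0.5442 + 0.5303 = 4.372.
P₀ = g₀ e^(−E₀/kT) / Z = 2.369/4.372 = 0.54.

0.54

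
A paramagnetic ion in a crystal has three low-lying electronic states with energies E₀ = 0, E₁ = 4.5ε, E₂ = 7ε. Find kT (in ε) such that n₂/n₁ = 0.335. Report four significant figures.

n₂/n₁ = exp[−(E₂−E₁)/kT] = 0.335.
⇒ (E₂−E₁)/kT = ln(1/0.335) = ln(2.98507) = 1.09362.
kT = 2.5ε / 1.09362 = 2.286 ε.

2.286 ε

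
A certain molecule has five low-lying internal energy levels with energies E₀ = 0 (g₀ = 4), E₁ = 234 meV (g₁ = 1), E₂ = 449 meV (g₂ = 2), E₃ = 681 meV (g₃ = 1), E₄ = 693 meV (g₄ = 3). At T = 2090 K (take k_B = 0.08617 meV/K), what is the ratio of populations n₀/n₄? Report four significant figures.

k_BT = 0.08617 × 2090 K = 180.095 meV.
n₀/n₄ = (g₀/g₄) exp[−(E₀−E₄)/kT] = (4/3) × exp(−(-693 meV)/(180.095 meV)) = (4/3) × exp(3.84797) = 62.53.

62.53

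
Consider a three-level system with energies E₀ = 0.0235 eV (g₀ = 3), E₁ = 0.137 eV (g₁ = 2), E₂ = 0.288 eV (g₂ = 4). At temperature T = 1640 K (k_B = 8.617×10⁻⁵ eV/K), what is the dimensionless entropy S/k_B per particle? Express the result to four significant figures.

1.921

k_BT = 8.617×10⁻⁵ × 1640 K = 0.141319 eV.
Eᵢ/kT = 0.166290, 0.969438, 2.03794.
Z = Σ gᵢe^(−Eᵢ/kT) = 3·e^(−0.166290) + 2·e^(−0.969438) + 4·e^(−2.03794) = 2.54040 + 0.758592 + 0.521187 = 3.82018.
⟨E⟩ = Σ EᵢPᵢ = 0.0821240 eV.
S/k_B = ln Z + ⟨E⟩/kT = ln(3.82018) + 0.0821240/0.141319 = 1.34030 + 0.581125 = 1.921.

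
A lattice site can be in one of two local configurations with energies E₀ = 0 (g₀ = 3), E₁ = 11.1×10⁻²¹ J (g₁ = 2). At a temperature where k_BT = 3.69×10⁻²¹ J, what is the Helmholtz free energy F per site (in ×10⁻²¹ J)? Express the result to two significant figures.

Eᵢ/kT = 0, 3.008.
Z = Σ gᵢe^(−Eᵢ/kT) = 3·e^(−0) + 2·e^(−3.008) = 3.000 + 0.09878 = 3.099.
F = −kT ln Z = −3.69 × ln(3.099) = −3.69 × 1.131 = -4.2 ×10⁻²¹ J.

-4.2 ×10⁻²¹ J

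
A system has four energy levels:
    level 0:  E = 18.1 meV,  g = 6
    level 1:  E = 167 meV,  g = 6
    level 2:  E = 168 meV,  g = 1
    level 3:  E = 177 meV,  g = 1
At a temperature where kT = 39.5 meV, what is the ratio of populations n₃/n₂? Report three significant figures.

n₃/n₂ = (g₃/g₂) exp[−(E₃−E₂)/kT] = (1/1) × exp(−(9 meV)/(39.5 meV)) = (1/1) × exp(-0.22785) = 0.796.

0.796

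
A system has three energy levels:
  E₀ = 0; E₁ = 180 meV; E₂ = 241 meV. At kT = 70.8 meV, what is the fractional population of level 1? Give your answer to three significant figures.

0.0708

Eᵢ/kT = 0, 2.5424, 3.4040.
Z = Σ e^(−Eᵢ/kT) = e^(−0) + e^(−2.5424) + e^(−3.4040) = 1.0000 + 0.078677 + 0.033240 = 1.1119.
P₁ = e^(−E₁/kT) / Z = 0.078677/1.1119 = 0.0708.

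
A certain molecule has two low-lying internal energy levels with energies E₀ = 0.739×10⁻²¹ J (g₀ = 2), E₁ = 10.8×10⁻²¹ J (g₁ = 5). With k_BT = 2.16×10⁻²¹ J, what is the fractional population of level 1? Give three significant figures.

Eᵢ/kT = 0.34213, 5.0000.
Z = Σ gᵢe^(−Eᵢ/kT) = 2·e^(−0.34213) + 5·e^(−5.0000) = 1.4205 + 0.033690 = 1.4542.
P₁ = g₁ e^(−E₁/kT) / Z = 0.033690/1.4542 = 0.0232.

0.0232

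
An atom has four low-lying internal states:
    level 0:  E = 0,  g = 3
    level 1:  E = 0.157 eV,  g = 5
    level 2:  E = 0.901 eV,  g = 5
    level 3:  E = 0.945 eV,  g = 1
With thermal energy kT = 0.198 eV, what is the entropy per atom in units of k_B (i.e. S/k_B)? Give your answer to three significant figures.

2.06

Eᵢ/kT = 0, 0.79293, 4.5505, 4.7727.
Z = Σ gᵢe^(−Eᵢ/kT) = 3·e^(−0) + 5·e^(−0.79293) + 5·e^(−4.5505) + 1·e^(−4.7727) = 3.0000 + 2.2626 + 0.052810 + 0.0084575 = 5.3239.
⟨E⟩ = Σ EᵢPᵢ = 0.077162 eV.
S/k_B = ln Z + ⟨E⟩/kT = ln(5.3239) + 0.077162/0.198 = 1.6722 + 0.38971 = 2.06.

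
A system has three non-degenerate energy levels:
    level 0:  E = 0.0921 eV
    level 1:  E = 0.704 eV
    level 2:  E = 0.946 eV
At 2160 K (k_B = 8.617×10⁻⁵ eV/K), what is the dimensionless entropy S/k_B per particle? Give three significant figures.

0.208

k_BT = 8.617×10⁻⁵ × 2160 K = 0.18613 eV.
Eᵢ/kT = 0.49482, 3.7823, 5.0825.
Z = Σ e^(−Eᵢ/kT) = e^(−0.49482) + e^(−3.7823) + e^(−5.0825) = 0.60968 + 0.022770 + 0.0062044 = 0.63865.
⟨E⟩ = Σ EᵢPᵢ = 0.12221 eV.
S/k_B = ln Z + ⟨E⟩/kT = ln(0.63865) + 0.12221/0.18613 = -0.44840 + 0.65658 = 0.208.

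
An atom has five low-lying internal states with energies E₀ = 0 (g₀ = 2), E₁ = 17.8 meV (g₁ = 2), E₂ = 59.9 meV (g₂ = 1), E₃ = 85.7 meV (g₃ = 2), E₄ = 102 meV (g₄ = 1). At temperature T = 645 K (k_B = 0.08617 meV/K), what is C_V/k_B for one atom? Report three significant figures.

0.313

k_BT = 0.08617 × 645 K = 55.580 meV.
Eᵢ/kT = 0, 0.32026, 1.0777, 1.5419, 1.8352.
Z = Σ gᵢe^(−Eᵢ/kT) = 2·e^(−0) + 2·e^(−0.32026) + 1·e^(−1.0777) + 2·e^(−1.5419) + 1·e^(−1.8352) = 2.0000 + 1.4519 + 0.34038 + 0.42795 + 0.15958 = 4.3798.
⟨E⟩ = 22.646 meV, ⟨E²⟩ = 1480.6 meV².
C_V/k_B = (⟨E²⟩ − ⟨E⟩²)/(kT)² = (1480.6 − 512.84)/3089.1 = 0.313.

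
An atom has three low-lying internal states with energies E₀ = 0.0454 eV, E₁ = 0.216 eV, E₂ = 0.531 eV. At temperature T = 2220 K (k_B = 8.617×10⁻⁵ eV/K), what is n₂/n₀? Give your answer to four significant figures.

k_BT = 8.617×10⁻⁵ × 2220 K = 0.191297 eV.
n₂/n₀ = exp[−(E₂−E₀)/kT] = exp(−(0.4856 eV)/(0.191297 eV)) = exp(-2.53846) = 0.07899.

0.07899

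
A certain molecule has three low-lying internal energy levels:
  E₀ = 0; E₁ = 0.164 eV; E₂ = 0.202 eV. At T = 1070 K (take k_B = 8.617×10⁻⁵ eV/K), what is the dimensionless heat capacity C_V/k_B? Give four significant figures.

k_BT = 8.617×10⁻⁵ × 1070 K = 0.0922019 eV.
Eᵢ/kT = 0, 1.77871, 2.19084.
Z = Σ e^(−Eᵢ/kT) = e^(−0) + e^(−1.77871) + e^(−2.19084) = 1.00000 + 0.168856 + 0.111823 = 1.28068.
⟨E⟩ = 0.0392609 eV, ⟨E²⟩ = 0.00710902 eV².
C_V/k_B = (⟨E²⟩ − ⟨E⟩²)/(kT)² = (0.00710902 − 0.00154142)/0.00850119 = 0.6549.

0.6549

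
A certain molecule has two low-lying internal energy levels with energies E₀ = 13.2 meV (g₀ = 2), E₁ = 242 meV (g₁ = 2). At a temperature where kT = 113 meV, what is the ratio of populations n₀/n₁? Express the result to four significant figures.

n₀/n₁ = (g₀/g₁) exp[−(E₀−E₁)/kT] = (2/2) × exp(−(-228.8 meV)/(113 meV)) = (2/2) × exp(2.02478) = 7.574.

7.574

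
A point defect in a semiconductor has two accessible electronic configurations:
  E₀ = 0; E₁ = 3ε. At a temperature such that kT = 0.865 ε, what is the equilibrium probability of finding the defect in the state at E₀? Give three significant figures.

0.970

Eᵢ/kT = 0, 3.4682.
Z = Σ e^(−Eᵢ/kT) = e^(−0) + e^(−3.4682) = 1.0000 + 0.031173 = 1.0312.
P₀ = e^(−E₀/kT) / Z = 1.0000/1.0312 = 0.970.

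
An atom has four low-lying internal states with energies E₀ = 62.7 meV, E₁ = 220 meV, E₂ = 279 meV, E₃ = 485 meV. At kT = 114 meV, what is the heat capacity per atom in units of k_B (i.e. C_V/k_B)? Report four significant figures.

Eᵢ/kT = 0.550000, 1.92982, 2.44737, 4.25439.
Z = Σ e^(−Eᵢ/kT) = e^(−0.550000) + e^(−1.92982) + e^(−2.44737) + e^(−4.25439) = 0.576950 + 0.145174 + 0.0865208 + 0.0142018 = 0.822847.
⟨E⟩ = 120.484 meV, ⟨E²⟩ = 23540.3 meV².
C_V/k_B = (⟨E²⟩ − ⟨E⟩²)/(kT)² = (23540.3 − 14516.4)/12996.0 = 0.6944.

0.6944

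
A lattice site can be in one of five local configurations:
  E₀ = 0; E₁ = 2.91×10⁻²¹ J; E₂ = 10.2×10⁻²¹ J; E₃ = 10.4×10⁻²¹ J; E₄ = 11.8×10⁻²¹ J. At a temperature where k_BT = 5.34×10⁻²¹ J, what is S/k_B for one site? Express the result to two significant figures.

Eᵢ/kT = 0, 0.5449, 1.910, 1.948, 2.210.
Z = Σ e^(−Eᵢ/kT) = e^(−0) + e^(−0.5449) + e^(−1.910) + e^(−1.948) + e^(−2.210) = 1.000 + 0.5799 + 0.1481 + 0.1426 + 0.1097 = 1.980.
⟨E⟩ = Σ EᵢPᵢ = 3.018 ×10⁻²¹ J.
S/k_B = ln Z + ⟨E⟩/kT = ln(1.980) + 3.018/5.34 = 0.6831 + 0.5652 = 1.2.

1.2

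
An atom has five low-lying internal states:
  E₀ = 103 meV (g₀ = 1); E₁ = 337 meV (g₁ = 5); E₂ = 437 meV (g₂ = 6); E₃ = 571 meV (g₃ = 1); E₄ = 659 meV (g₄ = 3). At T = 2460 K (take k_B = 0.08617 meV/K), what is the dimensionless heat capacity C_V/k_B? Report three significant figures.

k_BT = 0.08617 × 2460 K = 211.98 meV.
Eᵢ/kT = 0.48589, 1.5898, 2.0615, 2.6937, 3.1088.
Z = Σ gᵢe^(−Eᵢ/kT) = 1·e^(−0.48589) + 5·e^(−1.5898) + 6·e^(−2.0615) + 1·e^(−2.6937) + 3·e^(−3.1088) = 0.61515 + 1.0198 + 0.76358 + 0.067630 + 0.13396 = 2.6001.
⟨E⟩ = 333.68 meV, ⟨E²⟩ = 133990 meV².
C_V/k_B = (⟨E²⟩ − ⟨E⟩²)/(kT)² = (133990 − 111340)/44936 = 0.504.

0.504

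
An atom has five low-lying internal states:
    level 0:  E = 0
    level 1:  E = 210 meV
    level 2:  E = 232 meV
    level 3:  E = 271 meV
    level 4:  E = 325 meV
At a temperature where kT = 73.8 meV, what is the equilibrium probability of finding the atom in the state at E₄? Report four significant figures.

Eᵢ/kT = 0, 2.84553, 3.14363, 3.67209, 4.40379.
Z = Σ e^(−Eᵢ/kT) = e^(−0) + e^(−2.84553) + e^(−3.14363) + e^(−3.67209) + e^(−4.40379) = 1.00000 + 0.0581035 + 0.0431260 + 0.0254233 + 0.0122309 = 1.13888.
P₄ = e^(−E₄/kT) / Z = 0.0122309/1.13888 = 0.01074.

0.01074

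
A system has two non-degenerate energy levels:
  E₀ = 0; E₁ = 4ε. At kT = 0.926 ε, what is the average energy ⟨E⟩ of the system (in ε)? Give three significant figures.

0.0525 ε

Eᵢ/kT = 0, 4.3197.
Z = Σ e^(−Eᵢ/kT) = e^(−0) + e^(−4.3197) = 1.0000 + 0.013304 = 1.0133.
⟨E⟩ = Σ Eᵢ e^(−Eᵢ/kT) / Z = (0·1.0000 + 4·0.013304) / 1.0133 = 0.0525 ε.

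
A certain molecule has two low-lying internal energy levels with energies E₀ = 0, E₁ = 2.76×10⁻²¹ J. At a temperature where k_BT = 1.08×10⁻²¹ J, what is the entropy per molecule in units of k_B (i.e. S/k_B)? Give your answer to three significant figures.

0.259

Eᵢ/kT = 0, 2.5556.
Z = Σ e^(−Eᵢ/kT) = e^(−0) + e^(−2.5556) = 1.0000 + 0.077646 = 1.0776.
⟨E⟩ = Σ EᵢPᵢ = 0.19887 ×10⁻²¹ J.
S/k_B = ln Z + ⟨E⟩/kT = ln(1.0776) + 0.19887/1.08 = 0.074736 + 0.18414 = 0.259.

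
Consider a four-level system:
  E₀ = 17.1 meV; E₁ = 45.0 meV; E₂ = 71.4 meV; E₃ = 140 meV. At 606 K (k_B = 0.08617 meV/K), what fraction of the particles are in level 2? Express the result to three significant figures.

0.174

k_BT = 0.08617 × 606 K = 52.219 meV.
Eᵢ/kT = 0.32747, 0.86176, 1.3673, 2.6810.
Z = Σ e^(−Eᵢ/kT) = e^(−0.32747) + e^(−0.86176) + e^(−1.3673) + e^(−2.6810) = 0.72074 + 0.42242 + 0.25479 + 0.068495 = 1.4664.
P₂ = e^(−E₂/kT) / Z = 0.25479/1.4664 = 0.174.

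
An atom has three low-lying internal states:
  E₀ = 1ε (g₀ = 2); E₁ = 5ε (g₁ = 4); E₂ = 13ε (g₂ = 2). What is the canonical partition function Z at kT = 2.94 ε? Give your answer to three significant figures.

Z = 2.18

Eᵢ/kT = 0.34014, 1.7007, 4.4218.
Z = Σ gᵢe^(−Eᵢ/kT) = 2·e^(−0.34014) + 4·e^(−1.7007) + 2·e^(−4.4218) = 1.4233 + 0.73022 + 0.024025 = 2.1775.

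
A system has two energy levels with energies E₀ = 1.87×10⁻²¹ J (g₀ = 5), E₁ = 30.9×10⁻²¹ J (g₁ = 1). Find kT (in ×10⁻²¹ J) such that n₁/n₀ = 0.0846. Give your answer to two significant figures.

34 ×10⁻²¹ J

n₁/n₀ = (g₁/g₀) exp[−(E₁−E₀)/kT] = 0.0846.
⇒ (E₁−E₀)/kT = ln((1/5)/0.0846) = ln(2.364) = 0.8604.
kT = 29.03 ×10⁻²¹ J / 0.8604 = 34 ×10⁻²¹ J.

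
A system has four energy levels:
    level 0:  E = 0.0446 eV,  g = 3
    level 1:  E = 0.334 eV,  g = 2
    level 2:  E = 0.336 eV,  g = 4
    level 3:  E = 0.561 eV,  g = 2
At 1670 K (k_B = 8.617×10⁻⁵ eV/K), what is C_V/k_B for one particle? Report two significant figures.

k_BT = 8.617×10⁻⁵ × 1670 K = 0.1439 eV.
Eᵢ/kT = 0.3099, 2.321, 2.335, 3.899.
Z = Σ gᵢe^(−Eᵢ/kT) = 3·e^(−0.3099) + 2·e^(−2.321) + 4·e^(−2.335) + 2·e^(−3.899) = 2.201 + 0.1964 + 0.3872 + 0.04052 = 2.825.
⟨E⟩ = 0.1121 eV, ⟨E²⟩ = 0.02929 eV².
C_V/k_B = (⟨E²⟩ − ⟨E⟩²)/(kT)² = (0.02929 − 0.01257)/0.02071 = 0.81.

0.81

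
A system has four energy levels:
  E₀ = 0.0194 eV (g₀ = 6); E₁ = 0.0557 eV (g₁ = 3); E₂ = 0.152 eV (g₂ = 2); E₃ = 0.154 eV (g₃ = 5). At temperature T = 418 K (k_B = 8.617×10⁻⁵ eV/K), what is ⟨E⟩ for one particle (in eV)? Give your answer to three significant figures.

0.0280 eV

k_BT = 8.617×10⁻⁵ × 418 K = 0.036019 eV.
Eᵢ/kT = 0.53860, 1.5464, 4.2200, 4.2755.
Z = Σ gᵢe^(−Eᵢ/kT) = 6·e^(−0.53860) + 3·e^(−1.5464) + 2·e^(−4.2200) + 5·e^(−4.2755) = 3.5014 + 0.63904 + 0.029397 + 0.069525 = 4.2394.
⟨E⟩ = Σ Eᵢ gᵢe^(−Eᵢ/kT) / Z = (0.0194·3.5014 + 0.0557·0.63904 + 0.152·0.029397 + 0.154·0.069525) / 4.2394 = 0.0280 eV.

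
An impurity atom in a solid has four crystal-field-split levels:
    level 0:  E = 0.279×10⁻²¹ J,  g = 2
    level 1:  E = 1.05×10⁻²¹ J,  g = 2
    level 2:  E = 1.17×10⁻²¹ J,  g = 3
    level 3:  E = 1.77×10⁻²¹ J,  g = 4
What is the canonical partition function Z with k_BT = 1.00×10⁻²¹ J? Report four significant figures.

Z = 3.825

Eᵢ/kT = 0.279000, 1.05000, 1.17000, 1.77000.
Z = Σ gᵢe^(−Eᵢ/kT) = 2·e^(−0.279000) + 2·e^(−1.05000) + 3·e^(−1.17000) + 4·e^(−1.77000) = 1.51308 + 0.699875 + 0.931101 + 0.681332 = 3.82539.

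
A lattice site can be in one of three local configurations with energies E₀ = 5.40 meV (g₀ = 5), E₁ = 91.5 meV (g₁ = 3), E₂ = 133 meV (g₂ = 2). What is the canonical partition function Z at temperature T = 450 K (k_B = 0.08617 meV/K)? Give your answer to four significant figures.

Z = 4.698

k_BT = 0.08617 × 450 K = 38.7765 meV.
Eᵢ/kT = 0.139260, 2.35968, 3.42991.
Z = Σ gᵢe^(−Eᵢ/kT) = 5·e^(−0.139260) + 3·e^(−2.35968) + 2·e^(−3.42991) = 4.35001 + 0.283351 + 0.0647797 = 4.69814.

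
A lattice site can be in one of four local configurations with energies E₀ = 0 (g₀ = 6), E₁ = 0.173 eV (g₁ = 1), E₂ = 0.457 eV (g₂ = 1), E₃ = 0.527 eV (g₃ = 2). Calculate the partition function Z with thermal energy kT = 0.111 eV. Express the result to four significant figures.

Eᵢ/kT = 0, 1.55856, 4.11712, 4.74775.
Z = Σ gᵢe^(−Eᵢ/kT) = 6·e^(−0) + 1·e^(−1.55856) + 1·e^(−4.11712) + 2·e^(−4.74775) = 6.00000 + 0.210439 + 0.0162914 + 0.0173424 = 6.24407.

Z = 6.244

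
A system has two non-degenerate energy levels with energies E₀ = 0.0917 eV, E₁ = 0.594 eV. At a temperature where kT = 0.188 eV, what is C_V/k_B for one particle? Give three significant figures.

0.432

Eᵢ/kT = 0.48777, 3.1596.
Z = Σ e^(−Eᵢ/kT) = e^(−0.48777) + e^(−3.1596) = 0.61399 + 0.042443 = 0.65643.
⟨E⟩ = 0.12418 eV, ⟨E²⟩ = 0.030679 eV².
C_V/k_B = (⟨E²⟩ − ⟨E⟩²)/(kT)² = (0.030679 − 0.015421)/0.035344 = 0.432.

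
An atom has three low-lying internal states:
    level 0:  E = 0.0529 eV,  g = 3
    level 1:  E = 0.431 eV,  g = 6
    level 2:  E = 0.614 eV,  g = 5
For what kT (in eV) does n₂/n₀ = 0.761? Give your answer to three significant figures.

0.716 eV

n₂/n₀ = (g₂/g₀) exp[−(E₂−E₀)/kT] = 0.761.
⇒ (E₂−E₀)/kT = ln((5/3)/0.761) = ln(2.1901) = 0.78395.
kT = 0.5611 eV / 0.78395 = 0.716 eV.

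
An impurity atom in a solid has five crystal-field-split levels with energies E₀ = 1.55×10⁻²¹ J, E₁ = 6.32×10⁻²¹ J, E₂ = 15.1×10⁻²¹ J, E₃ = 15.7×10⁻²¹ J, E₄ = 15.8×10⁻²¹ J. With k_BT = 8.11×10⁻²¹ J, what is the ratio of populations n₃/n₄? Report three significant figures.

n₃/n₄ = exp[−(E₃−E₄)/kT] = exp(−(-0.1 ×10⁻²¹ J)/(8.11 ×10⁻²¹ J)) = exp(0.012330) = 1.01.

1.01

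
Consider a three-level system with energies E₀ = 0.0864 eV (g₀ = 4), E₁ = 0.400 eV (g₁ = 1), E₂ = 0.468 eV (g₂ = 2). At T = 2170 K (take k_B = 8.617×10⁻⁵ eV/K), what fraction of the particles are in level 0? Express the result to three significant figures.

k_BT = 8.617×10⁻⁵ × 2170 K = 0.18699 eV.
Eᵢ/kT = 0.46206, 2.1392, 2.5028.
Z = Σ gᵢe^(−Eᵢ/kT) = 4·e^(−0.46206) + 1·e^(−2.1392) + 2·e^(−2.5028) = 2.5199 + 0.11775 + 0.16371 = 2.8014.
P₀ = g₀ e^(−E₀/kT) / Z = 2.5199/2.8014 = 0.900.

0.900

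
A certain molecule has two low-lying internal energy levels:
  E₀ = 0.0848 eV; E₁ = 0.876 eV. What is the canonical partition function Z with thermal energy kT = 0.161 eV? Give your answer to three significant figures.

Z = 0.595

Eᵢ/kT = 0.52671, 5.4410.
Z = Σ e^(−Eᵢ/kT) = e^(−0.52671) + e^(−5.4410) = 0.59054 + 0.0043351 = 0.59488.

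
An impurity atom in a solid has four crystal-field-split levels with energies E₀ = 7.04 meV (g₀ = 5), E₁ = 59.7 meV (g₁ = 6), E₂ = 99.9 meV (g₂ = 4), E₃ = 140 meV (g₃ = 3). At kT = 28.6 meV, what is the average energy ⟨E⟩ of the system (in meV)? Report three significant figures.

18.2 meV

Eᵢ/kT = 0.24615, 2.0874, 3.4930, 4.8951.
Z = Σ gᵢe^(−Eᵢ/kT) = 5·e^(−0.24615) + 6·e^(−2.0874) + 4·e^(−3.4930) + 3·e^(−4.8951) = 3.9090 + 0.74405 + 0.12164 + 0.022449 = 4.7971.
⟨E⟩ = Σ Eᵢ gᵢe^(−Eᵢ/kT) / Z = (7.04·3.9090 + 59.7·0.74405 + 99.9·0.12164 + 140·0.022449) / 4.7971 = 18.2 meV.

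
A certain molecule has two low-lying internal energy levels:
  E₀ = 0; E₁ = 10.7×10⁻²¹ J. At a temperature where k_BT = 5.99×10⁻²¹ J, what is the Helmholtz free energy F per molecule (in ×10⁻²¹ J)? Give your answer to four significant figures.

Eᵢ/kT = 0, 1.78631.
Z = Σ e^(−Eᵢ/kT) = e^(−0) + e^(−1.78631) = 1.00000 + 0.167577 = 1.16758.
F = −kT ln Z = −5.99 × ln(1.16758) = −5.99 × 0.154933 = -0.9280 ×10⁻²¹ J.

-0.9280 ×10⁻²¹ J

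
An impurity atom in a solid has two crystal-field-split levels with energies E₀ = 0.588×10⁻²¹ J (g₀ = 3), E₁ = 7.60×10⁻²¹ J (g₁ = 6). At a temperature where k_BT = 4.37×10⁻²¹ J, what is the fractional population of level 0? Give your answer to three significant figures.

Eᵢ/kT = 0.13455, 1.7391.
Z = Σ gᵢe^(−Eᵢ/kT) = 3·e^(−0.13455) + 6·e^(−1.7391) = 2.6223 + 1.0541 = 3.6764.
P₀ = g₀ e^(−E₀/kT) / Z = 2.6223/3.6764 = 0.713.

0.713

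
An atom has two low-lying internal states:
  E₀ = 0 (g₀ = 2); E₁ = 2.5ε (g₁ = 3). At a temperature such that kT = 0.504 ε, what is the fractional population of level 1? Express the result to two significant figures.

Eᵢ/kT = 0, 4.960.
Z = Σ gᵢe^(−Eᵢ/kT) = 2·e^(−0) + 3·e^(−4.960) = 2.000 + 0.02104 = 2.021.
P₁ = g₁ e^(−E₁/kT) / Z = 0.02104/2.021 = 0.010.

0.010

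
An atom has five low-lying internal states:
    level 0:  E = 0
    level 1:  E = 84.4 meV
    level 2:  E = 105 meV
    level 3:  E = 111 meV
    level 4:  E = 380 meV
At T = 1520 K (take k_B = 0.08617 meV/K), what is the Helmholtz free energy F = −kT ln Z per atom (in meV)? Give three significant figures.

k_BT = 0.08617 × 1520 K = 130.98 meV.
Eᵢ/kT = 0, 0.64437, 0.80165, 0.84746, 2.9012.
Z = Σ e^(−Eᵢ/kT) = e^(−0) + e^(−0.64437) + e^(−0.80165) + e^(−0.84746) + e^(−2.9012) = 1.0000 + 0.52499 + 0.44859 + 0.42850 + 0.054957 = 2.4570.
F = −kT ln Z = −130.98 × ln(2.4570) = −130.98 × 0.89894 = -118 meV.

-118 meV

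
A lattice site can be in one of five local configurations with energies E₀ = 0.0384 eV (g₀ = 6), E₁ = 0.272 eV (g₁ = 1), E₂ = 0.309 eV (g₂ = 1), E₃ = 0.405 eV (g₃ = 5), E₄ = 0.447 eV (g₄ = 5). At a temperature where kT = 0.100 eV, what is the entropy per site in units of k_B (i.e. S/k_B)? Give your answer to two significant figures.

2.0

Eᵢ/kT = 0.3840, 2.720, 3.090, 4.050, 4.470.
Z = Σ gᵢe^(−Eᵢ/kT) = 6·e^(−0.3840) + 1·e^(−2.720) + 1·e^(−3.090) + 5·e^(−4.050) + 5·e^(−4.470) = 4.087 + 0.06587 + 0.04550 + 0.08711 + 0.05724 = 4.343.
⟨E⟩ = Σ EᵢPᵢ = 0.05751 eV.
S/k_B = ln Z + ⟨E⟩/kT = ln(4.343) + 0.05751/0.100 = 1.469 + 0.5751 = 2.0.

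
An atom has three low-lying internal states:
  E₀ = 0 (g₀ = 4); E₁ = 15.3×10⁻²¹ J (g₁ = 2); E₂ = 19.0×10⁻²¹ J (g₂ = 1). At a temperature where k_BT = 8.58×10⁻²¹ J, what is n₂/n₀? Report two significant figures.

n₂/n₀ = (g₂/g₀) exp[−(E₂−E₀)/kT] = (1/4) × exp(−(19.0 ×10⁻²¹ J)/(8.58 ×10⁻²¹ J)) = (1/4) × exp(-2.214) = 0.027.

0.027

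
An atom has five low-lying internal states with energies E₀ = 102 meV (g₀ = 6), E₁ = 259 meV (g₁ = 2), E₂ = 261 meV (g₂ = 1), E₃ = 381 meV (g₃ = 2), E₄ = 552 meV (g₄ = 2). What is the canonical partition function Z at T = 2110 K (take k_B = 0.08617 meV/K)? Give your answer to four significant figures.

k_BT = 0.08617 × 2110 K = 181.819 meV.
Eᵢ/kT = 0.560997, 1.42449, 1.43549, 2.09549, 3.03599.
Z = Σ gᵢe^(−Eᵢ/kT) = 6·e^(−0.560997) + 2·e^(−1.42449) + 1·e^(−1.43549) + 2·e^(−2.09549) + 2·e^(−3.03599) = 3.42384 + 0.481262 + 0.237999 + 0.246020 + 0.0960542 = 4.48518.

Z = 4.485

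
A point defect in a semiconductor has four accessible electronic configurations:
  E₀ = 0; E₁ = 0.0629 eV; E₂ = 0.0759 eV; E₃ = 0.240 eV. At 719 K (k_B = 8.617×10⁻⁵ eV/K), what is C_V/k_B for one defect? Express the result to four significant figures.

0.4393

k_BT = 8.617×10⁻⁵ × 719 K = 0.0619562 eV.
Eᵢ/kT = 0, 1.01523, 1.22506, 3.87370.
Z = Σ e^(−Eᵢ/kT) = e^(−0) + e^(−1.01523) + e^(−1.22506) + e^(−3.87370) = 1.00000 + 0.362319 + 0.293740 + 0.0207813 = 1.67684.
⟨E⟩ = 0.0298611 eV, ⟨E²⟩ = 0.00257786 eV².
C_V/k_B = (⟨E²⟩ − ⟨E⟩²)/(kT)² = (0.00257786 − 0.000891685)/0.00383857 = 0.4393.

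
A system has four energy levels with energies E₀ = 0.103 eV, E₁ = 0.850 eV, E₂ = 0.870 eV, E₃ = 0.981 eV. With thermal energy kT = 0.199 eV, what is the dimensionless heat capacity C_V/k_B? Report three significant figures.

Eᵢ/kT = 0.51759, 4.2714, 4.3719, 4.9296.
Z = Σ e^(−Eᵢ/kT) = e^(−0.51759) + e^(−4.2714) + e^(−4.3719) + e^(−4.9296) = 0.59596 + 0.013962 + 0.012627 + 0.0072294 = 0.62978.
⟨E⟩ = 0.14502 eV, ⟨E²⟩ = 0.052280 eV².
C_V/k_B = (⟨E²⟩ − ⟨E⟩²)/(kT)² = (0.052280 − 0.021031)/0.039601 = 0.789.

0.789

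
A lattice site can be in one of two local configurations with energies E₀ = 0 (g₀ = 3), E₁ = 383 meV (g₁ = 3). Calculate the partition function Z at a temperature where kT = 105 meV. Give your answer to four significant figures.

Z = 3.078

Eᵢ/kT = 0, 3.64762.
Z = Σ gᵢe^(−Eᵢ/kT) = 3·e^(−0) + 3·e^(−3.64762) = 3.00000 + 0.0781592 = 3.07816.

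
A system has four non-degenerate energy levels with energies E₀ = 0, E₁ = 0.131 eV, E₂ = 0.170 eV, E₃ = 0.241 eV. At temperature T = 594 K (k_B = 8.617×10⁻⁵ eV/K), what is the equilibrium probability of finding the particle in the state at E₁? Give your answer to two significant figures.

0.069

k_BT = 8.617×10⁻⁵ × 594 K = 0.05118 eV.
Eᵢ/kT = 0, 2.560, 3.322, 4.709.
Z = Σ e^(−Eᵢ/kT) = e^(−0) + e^(−2.560) + e^(−3.322) + e^(−4.709) = 1.000 + 0.07730 + 0.03608 + 0.009014 = 1.122.
P₁ = e^(−E₁/kT) / Z = 0.07730/1.122 = 0.069.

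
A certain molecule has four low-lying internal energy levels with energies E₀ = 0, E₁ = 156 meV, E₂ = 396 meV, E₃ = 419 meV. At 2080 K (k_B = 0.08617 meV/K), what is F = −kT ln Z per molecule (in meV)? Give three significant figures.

k_BT = 0.08617 × 2080 K = 179.23 meV.
Eᵢ/kT = 0, 0.87039, 2.2095, 2.3378.
Z = Σ e^(−Eᵢ/kT) = e^(−0) + e^(−0.87039) + e^(−2.2095) + e^(−2.3378) = 1.0000 + 0.41879 + 0.10976 + 0.096540 = 1.6251.
F = −kT ln Z = −179.23 × ln(1.6251) = −179.23 × 0.48557 = -87.0 meV.

-87.0 meV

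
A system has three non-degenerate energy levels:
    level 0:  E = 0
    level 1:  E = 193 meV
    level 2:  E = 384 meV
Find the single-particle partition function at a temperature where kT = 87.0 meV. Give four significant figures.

Z = 1.121

Eᵢ/kT = 0, 2.21839, 4.41379.
Z = Σ e^(−Eᵢ/kT) = e^(−0) + e^(−2.21839) + e^(−4.41379) = 1.00000 + 0.108784 + 0.0121092 = 1.12089.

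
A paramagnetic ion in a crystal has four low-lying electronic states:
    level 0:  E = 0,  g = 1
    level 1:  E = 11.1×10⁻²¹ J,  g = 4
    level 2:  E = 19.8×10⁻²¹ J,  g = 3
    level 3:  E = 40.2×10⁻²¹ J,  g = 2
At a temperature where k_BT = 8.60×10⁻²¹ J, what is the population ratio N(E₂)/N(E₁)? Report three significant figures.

0.273

n₂/n₁ = (g₂/g₁) exp[−(E₂−E₁)/kT] = (3/4) × exp(−(8.7 ×10⁻²¹ J)/(8.60 ×10⁻²¹ J)) = (3/4) × exp(-1.0116) = 0.273.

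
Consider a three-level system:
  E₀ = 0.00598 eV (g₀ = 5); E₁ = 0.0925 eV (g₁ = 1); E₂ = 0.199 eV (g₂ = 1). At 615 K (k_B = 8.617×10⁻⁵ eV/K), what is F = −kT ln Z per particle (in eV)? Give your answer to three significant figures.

-0.0816 eV

k_BT = 8.617×10⁻⁵ × 615 K = 0.052995 eV.
Eᵢ/kT = 0.11284, 1.7454, 3.7551.
Z = Σ gᵢe^(−Eᵢ/kT) = 5·e^(−0.11284) + 1·e^(−1.7454) + 1·e^(−3.7551) = 4.4665 + 0.17458 + 0.023398 = 4.6645.
F = −kT ln Z = −0.052995 × ln(4.6645) = −0.052995 × 1.5400 = -0.0816 eV.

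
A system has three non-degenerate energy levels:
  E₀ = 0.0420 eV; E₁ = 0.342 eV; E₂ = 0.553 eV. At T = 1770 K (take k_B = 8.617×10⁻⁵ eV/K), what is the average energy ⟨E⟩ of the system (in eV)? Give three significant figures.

0.0930 eV

k_BT = 8.617×10⁻⁵ × 1770 K = 0.15252 eV.
Eᵢ/kT = 0.27537, 2.2423, 3.6258.
Z = Σ e^(−Eᵢ/kT) = e^(−0.27537) + e^(−2.2423) + e^(−3.6258) = 0.75929 + 0.10621 + 0.026628 = 0.89213.
⟨E⟩ = Σ Eᵢ e^(−Eᵢ/kT) / Z = (0.0420·0.75929 + 0.342·0.10621 + 0.553·0.026628) / 0.89213 = 0.0930 eV.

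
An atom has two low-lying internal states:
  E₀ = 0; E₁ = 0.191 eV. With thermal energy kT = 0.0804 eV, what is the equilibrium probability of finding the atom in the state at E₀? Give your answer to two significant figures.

Eᵢ/kT = 0, 2.376.
Z = Σ e^(−Eᵢ/kT) = e^(−0) + e^(−2.376) = 1.000 + 0.09292 = 1.093.
P₀ = e^(−E₀/kT) / Z = 1.000/1.093 = 0.91.

0.91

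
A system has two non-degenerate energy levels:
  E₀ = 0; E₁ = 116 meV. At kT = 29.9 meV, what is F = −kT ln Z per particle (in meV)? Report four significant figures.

-0.6114 meV

Eᵢ/kT = 0, 3.87960.
Z = Σ e^(−Eᵢ/kT) = e^(−0) + e^(−3.87960) = 1.00000 + 0.0206591 = 1.02066.
F = −kT ln Z = −29.9 × ln(1.02066) = −29.9 × 0.0204495 = -0.6114 meV.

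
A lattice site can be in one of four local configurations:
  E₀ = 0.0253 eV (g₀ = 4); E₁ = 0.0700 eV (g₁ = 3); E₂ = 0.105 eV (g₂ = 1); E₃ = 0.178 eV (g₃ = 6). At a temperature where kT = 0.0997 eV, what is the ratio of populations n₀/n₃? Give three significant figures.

n₀/n₃ = (g₀/g₃) exp[−(E₀−E₃)/kT] = (4/6) × exp(−(-0.1527 eV)/(0.0997 eV)) = (4/6) × exp(1.5316) = 3.08.

3.08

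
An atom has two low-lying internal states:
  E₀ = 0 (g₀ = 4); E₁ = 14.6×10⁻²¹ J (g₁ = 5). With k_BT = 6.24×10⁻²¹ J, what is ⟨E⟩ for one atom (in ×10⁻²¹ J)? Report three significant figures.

1.57 ×10⁻²¹ J

Eᵢ/kT = 0, 2.3397.
Z = Σ gᵢe^(−Eᵢ/kT) = 4·e^(−0) + 5·e^(−2.3397) = 4.0000 + 0.48178 = 4.4818.
⟨E⟩ = Σ Eᵢ gᵢe^(−Eᵢ/kT) / Z = (0·4.0000 + 14.6·0.48178) / 4.4818 = 1.57 ×10⁻²¹ J.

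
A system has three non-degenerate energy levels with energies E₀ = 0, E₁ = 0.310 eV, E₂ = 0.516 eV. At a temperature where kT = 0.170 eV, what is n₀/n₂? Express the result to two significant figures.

21

n₀/n₂ = exp[−(E₀−E₂)/kT] = exp(−(-0.516 eV)/(0.170 eV)) = exp(3.035) = 21.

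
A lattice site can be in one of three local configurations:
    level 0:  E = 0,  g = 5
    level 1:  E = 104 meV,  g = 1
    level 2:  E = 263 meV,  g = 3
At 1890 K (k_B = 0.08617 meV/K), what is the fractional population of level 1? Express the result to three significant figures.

0.0862

k_BT = 0.08617 × 1890 K = 162.86 meV.
Eᵢ/kT = 0, 0.63859, 1.6149.
Z = Σ gᵢe^(−Eᵢ/kT) = 5·e^(−0) + 1·e^(−0.63859) + 3·e^(−1.6149) = 5.0000 + 0.52804 + 0.59673 = 6.1248.
P₁ = g₁ e^(−E₁/kT) / Z = 0.52804/6.1248 = 0.0862.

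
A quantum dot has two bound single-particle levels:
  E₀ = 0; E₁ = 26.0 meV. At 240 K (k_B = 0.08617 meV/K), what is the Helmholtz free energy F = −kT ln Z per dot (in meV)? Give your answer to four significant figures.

k_BT = 0.08617 × 240 K = 20.6808 meV.
Eᵢ/kT = 0, 1.25720.
Z = Σ e^(−Eᵢ/kT) = e^(−0) + e^(−1.25720) = 1.00000 + 0.284449 = 1.28445.
F = −kT ln Z = −20.6808 × ln(1.28445) = −20.6808 × 0.250331 = -5.177 meV.

-5.177 meV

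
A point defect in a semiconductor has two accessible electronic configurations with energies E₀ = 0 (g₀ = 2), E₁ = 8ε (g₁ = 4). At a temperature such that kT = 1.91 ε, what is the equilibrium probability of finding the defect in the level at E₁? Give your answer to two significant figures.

0.029

Eᵢ/kT = 0, 4.188.
Z = Σ gᵢe^(−Eᵢ/kT) = 2·e^(−0) + 4·e^(−4.188) = 2.000 + 0.06071 = 2.061.
P₁ = g₁ e^(−E₁/kT) / Z = 0.06071/2.061 = 0.029.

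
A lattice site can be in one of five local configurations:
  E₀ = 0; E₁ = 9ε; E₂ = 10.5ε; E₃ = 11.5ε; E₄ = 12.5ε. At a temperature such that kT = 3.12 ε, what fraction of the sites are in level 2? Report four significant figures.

Eᵢ/kT = 0, 2.88462, 3.36538, 3.68590, 4.00641.
Z = Σ e^(−Eᵢ/kT) = e^(−0) + e^(−2.88462) + e^(−3.36538) + e^(−3.68590) + e^(−4.00641) = 1.00000 + 0.0558760 + 0.0345489 + 0.0250746 + 0.0181986 = 1.13370.
P₂ = e^(−E₂/kT) / Z = 0.0345489/1.13370 = 0.03047.

0.03047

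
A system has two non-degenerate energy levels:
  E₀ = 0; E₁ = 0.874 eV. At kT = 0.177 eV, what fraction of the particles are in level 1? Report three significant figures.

Eᵢ/kT = 0, 4.9379.
Z = Σ e^(−Eᵢ/kT) = e^(−0) + e^(−4.9379) = 1.0000 + 0.0071696 = 1.0072.
P₁ = e^(−E₁/kT) / Z = 0.0071696/1.0072 = 0.00712.

0.00712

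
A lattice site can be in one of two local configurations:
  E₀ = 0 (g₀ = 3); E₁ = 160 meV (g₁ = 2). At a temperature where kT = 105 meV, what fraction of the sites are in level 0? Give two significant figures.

0.87

Eᵢ/kT = 0, 1.524.
Z = Σ gᵢe^(−Eᵢ/kT) = 3·e^(−0) + 2·e^(−1.524) = 3.000 + 0.4357 = 3.436.
P₀ = g₀ e^(−E₀/kT) / Z = 3.000/3.436 = 0.87.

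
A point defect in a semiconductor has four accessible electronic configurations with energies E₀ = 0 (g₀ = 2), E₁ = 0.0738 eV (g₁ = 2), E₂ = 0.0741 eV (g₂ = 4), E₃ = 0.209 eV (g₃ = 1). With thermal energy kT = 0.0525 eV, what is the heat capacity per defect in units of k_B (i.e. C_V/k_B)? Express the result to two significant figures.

Eᵢ/kT = 0, 1.406, 1.411, 3.981.
Z = Σ gᵢe^(−Eᵢ/kT) = 2·e^(−0) + 2·e^(−1.406) + 4·e^(−1.411) + 1·e^(−3.981) = 2.000 + 0.4902 + 0.9756 + 0.01867 = 3.484.
⟨E⟩ = 0.03225 eV, ⟨E²⟩ = 0.002538 eV².
C_V/k_B = (⟨E²⟩ − ⟨E⟩²)/(kT)² = (0.002538 − 0.001040)/0.002756 = 0.54.

0.54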